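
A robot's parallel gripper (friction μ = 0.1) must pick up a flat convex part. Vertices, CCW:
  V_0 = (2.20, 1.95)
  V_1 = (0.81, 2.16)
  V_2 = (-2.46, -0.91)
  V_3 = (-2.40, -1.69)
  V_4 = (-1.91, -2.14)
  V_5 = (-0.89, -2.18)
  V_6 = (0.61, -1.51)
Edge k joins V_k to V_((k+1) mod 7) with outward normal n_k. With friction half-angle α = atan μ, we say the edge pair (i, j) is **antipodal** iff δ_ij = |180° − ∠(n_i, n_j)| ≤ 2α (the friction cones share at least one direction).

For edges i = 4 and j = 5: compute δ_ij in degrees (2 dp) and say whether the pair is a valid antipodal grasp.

α = atan 0.1 = 5.71°;  2α = 11.42°
edge 4: e_4 = (+1.02, -0.04);  n_4 = (-0.0392, -0.9992)
edge 5: e_5 = (+1.50, +0.67);  n_5 = (+0.4078, -0.9131)
∠(n_4, n_5) = 26.31°
δ = |180° − 26.31°| = 153.69°
153.69° > 2α = 11.42°  →  invalid

δ = 153.69°, invalid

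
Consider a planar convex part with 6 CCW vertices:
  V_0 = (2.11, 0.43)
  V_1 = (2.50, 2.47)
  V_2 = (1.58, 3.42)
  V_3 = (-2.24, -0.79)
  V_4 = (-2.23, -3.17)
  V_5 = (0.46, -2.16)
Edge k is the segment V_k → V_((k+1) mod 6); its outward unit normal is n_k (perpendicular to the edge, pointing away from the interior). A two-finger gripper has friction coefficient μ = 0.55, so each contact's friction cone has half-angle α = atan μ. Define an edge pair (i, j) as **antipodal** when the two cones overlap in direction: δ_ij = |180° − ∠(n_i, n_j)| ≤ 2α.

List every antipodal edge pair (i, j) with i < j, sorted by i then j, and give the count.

α = atan 0.55 = 28.81°;  2α = 57.62°
n_0 = (+0.9822, -0.1878)
n_1 = (+0.7184, +0.6957)
n_2 = (-0.7406, +0.6720)
n_3 = (-1.0000, -0.0042)
n_4 = (+0.3515, -0.9362)
n_5 = (+0.8434, -0.5373)
  (0,1): δ = 125.10°  ·
  (0,2): δ = 31.40°  ✓
  (0,3): δ = 11.06°  ✓
  (0,4): δ = 121.40°  ·
  (0,5): δ = 158.32°  ·
  (1,2): δ = 86.30°  ·
  (1,3): δ = 43.84°  ✓
  (1,4): δ = 66.50°  ·
  (1,5): δ = 103.42°  ·
  (2,3): δ = 137.54°  ·
  (2,4): δ = 27.20°  ✓
  (2,5): δ = 9.72°  ✓
  (3,4): δ = 69.66°  ·
  (3,5): δ = 32.74°  ✓
  (4,5): δ = 143.08°  ·
antipodal pairs: 6

count = 6; pairs: (0,2), (0,3), (1,3), (2,4), (2,5), (3,5)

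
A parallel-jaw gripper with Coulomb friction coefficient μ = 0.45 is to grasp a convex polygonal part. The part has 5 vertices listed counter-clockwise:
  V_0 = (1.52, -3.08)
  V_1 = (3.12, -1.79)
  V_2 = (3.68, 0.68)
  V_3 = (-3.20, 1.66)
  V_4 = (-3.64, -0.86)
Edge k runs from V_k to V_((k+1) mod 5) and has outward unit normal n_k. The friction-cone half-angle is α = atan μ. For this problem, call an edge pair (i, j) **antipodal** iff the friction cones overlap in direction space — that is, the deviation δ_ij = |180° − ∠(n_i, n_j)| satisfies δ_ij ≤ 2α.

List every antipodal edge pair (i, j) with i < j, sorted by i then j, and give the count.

count = 4; pairs: (0,2), (0,3), (1,3), (2,4)

α = atan 0.45 = 24.23°;  2α = 48.46°
n_0 = (+0.6277, -0.7785)
n_1 = (+0.9752, -0.2211)
n_2 = (+0.1410, +0.9900)
n_3 = (-0.9851, +0.1720)
n_4 = (-0.3952, -0.9186)
  (0,1): δ = 141.65°  ·
  (0,2): δ = 46.98°  ✓
  (0,3): δ = 41.22°  ✓
  (0,4): δ = 117.84°  ·
  (1,2): δ = 85.33°  ·
  (1,3): δ = 2.87°  ✓
  (1,4): δ = 79.50°  ·
  (2,3): δ = 91.80°  ·
  (2,4): δ = 15.17°  ✓
  (3,4): δ = 103.37°  ·
antipodal pairs: 4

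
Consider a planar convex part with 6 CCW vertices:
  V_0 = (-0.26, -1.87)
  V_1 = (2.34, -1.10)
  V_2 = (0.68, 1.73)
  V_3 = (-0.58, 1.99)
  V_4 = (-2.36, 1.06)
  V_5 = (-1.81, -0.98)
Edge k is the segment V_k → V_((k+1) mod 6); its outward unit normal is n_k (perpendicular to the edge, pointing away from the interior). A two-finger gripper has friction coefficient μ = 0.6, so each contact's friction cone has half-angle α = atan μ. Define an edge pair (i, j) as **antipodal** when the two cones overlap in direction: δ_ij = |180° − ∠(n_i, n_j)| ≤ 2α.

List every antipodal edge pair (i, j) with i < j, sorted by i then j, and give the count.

α = atan 0.6 = 30.96°;  2α = 61.93°
n_0 = (+0.2840, -0.9588)
n_1 = (+0.8626, +0.5060)
n_2 = (+0.2021, +0.9794)
n_3 = (-0.4631, +0.8863)
n_4 = (-0.9655, -0.2603)
n_5 = (-0.4979, -0.8672)
  (0,1): δ = 76.10°  ·
  (0,2): δ = 28.16°  ✓
  (0,3): δ = 11.09°  ✓
  (0,4): δ = 88.59°  ·
  (0,5): δ = 133.64°  ·
  (1,2): δ = 132.05°  ·
  (1,3): δ = 92.81°  ·
  (1,4): δ = 15.31°  ✓
  (1,5): δ = 29.74°  ✓
  (2,3): δ = 140.75°  ·
  (2,4): δ = 63.25°  ·
  (2,5): δ = 18.20°  ✓
  (3,4): δ = 102.50°  ·
  (3,5): δ = 57.45°  ✓
  (4,5): δ = 134.95°  ·
antipodal pairs: 6

count = 6; pairs: (0,2), (0,3), (1,4), (1,5), (2,5), (3,5)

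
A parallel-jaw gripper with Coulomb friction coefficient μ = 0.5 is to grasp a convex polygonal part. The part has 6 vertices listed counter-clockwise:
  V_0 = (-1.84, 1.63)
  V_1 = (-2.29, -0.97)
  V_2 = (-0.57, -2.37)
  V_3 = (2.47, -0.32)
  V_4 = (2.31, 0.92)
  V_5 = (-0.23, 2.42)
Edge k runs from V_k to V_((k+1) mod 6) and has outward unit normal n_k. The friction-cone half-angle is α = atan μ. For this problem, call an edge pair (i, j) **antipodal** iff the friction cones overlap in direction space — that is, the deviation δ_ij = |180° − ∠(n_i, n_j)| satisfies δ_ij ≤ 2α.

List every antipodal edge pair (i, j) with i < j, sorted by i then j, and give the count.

α = atan 0.5 = 26.57°;  2α = 53.13°
n_0 = (-0.9854, +0.1705)
n_1 = (-0.6313, -0.7756)
n_2 = (+0.5591, -0.8291)
n_3 = (+0.9918, +0.1280)
n_4 = (+0.5085, +0.8611)
n_5 = (-0.4405, +0.8977)
  (0,1): δ = 119.32°  ·
  (0,2): δ = 46.19°  ✓
  (0,3): δ = 17.17°  ✓
  (0,4): δ = 69.26°  ·
  (0,5): δ = 125.96°  ·
  (1,2): δ = 106.86°  ·
  (1,3): δ = 43.50°  ✓
  (1,4): δ = 8.58°  ✓
  (1,5): δ = 65.28°  ·
  (2,3): δ = 116.64°  ·
  (2,4): δ = 64.56°  ·
  (2,5): δ = 7.86°  ✓
  (3,4): δ = 127.92°  ·
  (3,5): δ = 71.22°  ·
  (4,5): δ = 123.30°  ·
antipodal pairs: 5

count = 5; pairs: (0,2), (0,3), (1,3), (1,4), (2,5)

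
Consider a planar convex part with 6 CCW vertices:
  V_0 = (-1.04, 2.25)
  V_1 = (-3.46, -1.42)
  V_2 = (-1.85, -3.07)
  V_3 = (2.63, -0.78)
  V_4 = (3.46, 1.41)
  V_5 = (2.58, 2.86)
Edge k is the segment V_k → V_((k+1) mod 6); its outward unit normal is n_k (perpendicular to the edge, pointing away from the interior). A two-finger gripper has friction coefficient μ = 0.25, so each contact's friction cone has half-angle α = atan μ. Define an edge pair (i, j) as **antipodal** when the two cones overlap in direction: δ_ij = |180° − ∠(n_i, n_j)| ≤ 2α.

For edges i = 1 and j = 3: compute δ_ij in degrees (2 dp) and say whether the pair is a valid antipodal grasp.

α = atan 0.25 = 14.04°;  2α = 28.07°
edge 1: e_1 = (+1.61, -1.65);  n_1 = (-0.7157, -0.6984)
edge 3: e_3 = (+0.83, +2.19);  n_3 = (+0.9351, -0.3544)
∠(n_1, n_3) = 114.95°
δ = |180° − 114.95°| = 65.05°
65.05° > 2α = 28.07°  →  invalid

δ = 65.05°, invalid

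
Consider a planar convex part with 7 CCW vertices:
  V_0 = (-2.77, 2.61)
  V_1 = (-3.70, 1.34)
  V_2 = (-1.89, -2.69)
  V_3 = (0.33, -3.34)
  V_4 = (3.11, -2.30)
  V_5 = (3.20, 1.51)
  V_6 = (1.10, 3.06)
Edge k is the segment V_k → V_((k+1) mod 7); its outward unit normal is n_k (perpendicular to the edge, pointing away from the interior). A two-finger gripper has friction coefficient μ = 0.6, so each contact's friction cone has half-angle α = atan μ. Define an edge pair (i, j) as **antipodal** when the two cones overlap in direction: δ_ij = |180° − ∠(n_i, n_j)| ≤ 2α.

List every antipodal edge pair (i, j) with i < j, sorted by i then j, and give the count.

α = atan 0.6 = 30.96°;  2α = 61.93°
n_0 = (-0.8068, +0.5908)
n_1 = (-0.9122, -0.4097)
n_2 = (-0.2810, -0.9597)
n_3 = (+0.3504, -0.9366)
n_4 = (+0.9997, -0.0236)
n_5 = (+0.5939, +0.8046)
n_6 = (-0.1155, +0.9933)
  (0,1): δ = 119.60°  ·
  (0,2): δ = 70.10°  ·
  (0,3): δ = 33.27°  ✓
  (0,4): δ = 34.86°  ✓
  (0,5): δ = 89.78°  ·
  (0,6): δ = 132.85°  ·
  (1,2): δ = 130.51°  ·
  (1,3): δ = 93.68°  ·
  (1,4): δ = 25.54°  ✓
  (1,5): δ = 29.38°  ✓
  (1,6): δ = 72.45°  ·
  (2,3): δ = 143.17°  ·
  (2,4): δ = 75.03°  ·
  (2,5): δ = 20.11°  ✓
  (2,6): δ = 22.95°  ✓
  (3,4): δ = 111.86°  ·
  (3,5): δ = 56.94°  ✓
  (3,6): δ = 13.88°  ✓
  (4,5): δ = 125.08°  ·
  (4,6): δ = 82.01°  ·
  (5,6): δ = 136.94°  ·
antipodal pairs: 8

count = 8; pairs: (0,3), (0,4), (1,4), (1,5), (2,5), (2,6), (3,5), (3,6)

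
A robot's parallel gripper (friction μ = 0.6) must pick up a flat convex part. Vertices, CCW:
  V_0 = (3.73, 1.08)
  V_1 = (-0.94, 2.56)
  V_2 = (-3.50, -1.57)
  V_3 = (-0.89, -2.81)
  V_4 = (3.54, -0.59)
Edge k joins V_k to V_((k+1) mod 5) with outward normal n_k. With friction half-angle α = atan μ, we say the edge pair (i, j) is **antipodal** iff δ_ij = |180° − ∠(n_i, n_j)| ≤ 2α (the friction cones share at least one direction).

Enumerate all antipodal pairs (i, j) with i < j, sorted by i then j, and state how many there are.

α = atan 0.6 = 30.96°;  2α = 61.93°
n_0 = (+0.3021, +0.9533)
n_1 = (-0.8500, +0.5269)
n_2 = (-0.4291, -0.9032)
n_3 = (+0.4480, -0.8940)
n_4 = (+0.9936, -0.1130)
  (0,1): δ = 104.21°  ·
  (0,2): δ = 7.83°  ✓
  (0,3): δ = 44.20°  ✓
  (0,4): δ = 101.09°  ·
  (1,2): δ = 83.62°  ·
  (1,3): δ = 31.59°  ✓
  (1,4): δ = 25.30°  ✓
  (2,3): δ = 127.97°  ·
  (2,4): δ = 71.08°  ·
  (3,4): δ = 123.11°  ·
antipodal pairs: 4

count = 4; pairs: (0,2), (0,3), (1,3), (1,4)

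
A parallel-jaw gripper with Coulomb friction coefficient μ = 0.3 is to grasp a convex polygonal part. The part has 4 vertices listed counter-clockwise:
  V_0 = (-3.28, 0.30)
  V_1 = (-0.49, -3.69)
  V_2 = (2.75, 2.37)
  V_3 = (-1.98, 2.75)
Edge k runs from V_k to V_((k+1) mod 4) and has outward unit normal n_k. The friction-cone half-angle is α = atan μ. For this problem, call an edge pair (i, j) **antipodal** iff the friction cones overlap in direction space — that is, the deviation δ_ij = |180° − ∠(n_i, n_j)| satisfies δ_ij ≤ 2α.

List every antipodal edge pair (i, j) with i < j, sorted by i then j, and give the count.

count = 1; pairs: (1,3)

α = atan 0.3 = 16.70°;  2α = 33.40°
n_0 = (-0.8195, -0.5730)
n_1 = (+0.8819, -0.4715)
n_2 = (+0.0801, +0.9968)
n_3 = (-0.8833, +0.4687)
  (0,1): δ = 63.09°  ·
  (0,2): δ = 50.44°  ·
  (0,3): δ = 117.09°  ·
  (1,2): δ = 66.46°  ·
  (1,3): δ = 0.18°  ✓
  (2,3): δ = 113.36°  ·
antipodal pairs: 1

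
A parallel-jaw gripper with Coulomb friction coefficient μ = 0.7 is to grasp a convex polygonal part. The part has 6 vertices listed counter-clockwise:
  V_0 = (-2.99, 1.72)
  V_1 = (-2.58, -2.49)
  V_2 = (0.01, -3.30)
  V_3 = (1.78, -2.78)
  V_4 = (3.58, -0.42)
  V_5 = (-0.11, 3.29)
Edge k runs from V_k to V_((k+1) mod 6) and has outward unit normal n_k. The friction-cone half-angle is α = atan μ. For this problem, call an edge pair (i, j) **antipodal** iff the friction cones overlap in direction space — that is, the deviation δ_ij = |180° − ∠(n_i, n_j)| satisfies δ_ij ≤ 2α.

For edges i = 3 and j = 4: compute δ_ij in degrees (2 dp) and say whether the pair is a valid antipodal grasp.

α = atan 0.7 = 34.99°;  2α = 69.98°
edge 3: e_3 = (+1.80, +2.36);  n_3 = (+0.7951, -0.6064)
edge 4: e_4 = (-3.69, +3.71);  n_4 = (+0.7090, +0.7052)
∠(n_3, n_4) = 82.18°
δ = |180° − 82.18°| = 97.82°
97.82° > 2α = 69.98°  →  invalid

δ = 97.82°, invalid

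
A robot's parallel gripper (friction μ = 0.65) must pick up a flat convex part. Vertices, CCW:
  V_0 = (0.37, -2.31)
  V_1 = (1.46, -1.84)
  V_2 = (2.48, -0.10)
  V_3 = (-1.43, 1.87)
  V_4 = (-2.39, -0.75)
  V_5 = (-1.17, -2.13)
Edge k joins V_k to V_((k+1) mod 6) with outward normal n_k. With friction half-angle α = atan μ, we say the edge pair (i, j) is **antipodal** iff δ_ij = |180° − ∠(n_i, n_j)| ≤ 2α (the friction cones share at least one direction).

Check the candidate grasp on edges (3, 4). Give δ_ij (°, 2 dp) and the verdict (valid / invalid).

δ = 118.40°, invalid

α = atan 0.65 = 33.02°;  2α = 66.05°
edge 3: e_3 = (-0.96, -2.62);  n_3 = (-0.9390, +0.3440)
edge 4: e_4 = (+1.22, -1.38);  n_4 = (-0.7492, -0.6623)
∠(n_3, n_4) = 61.60°
δ = |180° − 61.60°| = 118.40°
118.40° > 2α = 66.05°  →  invalid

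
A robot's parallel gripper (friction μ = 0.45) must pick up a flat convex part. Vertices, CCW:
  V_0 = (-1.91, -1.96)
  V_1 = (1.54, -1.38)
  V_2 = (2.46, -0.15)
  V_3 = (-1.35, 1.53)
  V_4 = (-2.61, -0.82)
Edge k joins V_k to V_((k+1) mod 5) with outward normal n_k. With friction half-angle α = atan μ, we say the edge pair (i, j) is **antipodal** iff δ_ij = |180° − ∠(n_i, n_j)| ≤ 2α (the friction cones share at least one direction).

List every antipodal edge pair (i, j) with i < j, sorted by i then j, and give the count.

α = atan 0.45 = 24.23°;  2α = 48.46°
n_0 = (+0.1658, -0.9862)
n_1 = (+0.8008, -0.5990)
n_2 = (+0.4035, +0.9150)
n_3 = (-0.8813, +0.4725)
n_4 = (-0.8522, -0.5233)
  (0,1): δ = 136.34°  ·
  (0,2): δ = 33.34°  ✓
  (0,3): δ = 52.26°  ·
  (0,4): δ = 112.01°  ·
  (1,2): δ = 77.00°  ·
  (1,3): δ = 8.60°  ✓
  (1,4): δ = 68.35°  ·
  (2,3): δ = 94.40°  ·
  (2,4): δ = 34.65°  ✓
  (3,4): δ = 120.25°  ·
antipodal pairs: 3

count = 3; pairs: (0,2), (1,3), (2,4)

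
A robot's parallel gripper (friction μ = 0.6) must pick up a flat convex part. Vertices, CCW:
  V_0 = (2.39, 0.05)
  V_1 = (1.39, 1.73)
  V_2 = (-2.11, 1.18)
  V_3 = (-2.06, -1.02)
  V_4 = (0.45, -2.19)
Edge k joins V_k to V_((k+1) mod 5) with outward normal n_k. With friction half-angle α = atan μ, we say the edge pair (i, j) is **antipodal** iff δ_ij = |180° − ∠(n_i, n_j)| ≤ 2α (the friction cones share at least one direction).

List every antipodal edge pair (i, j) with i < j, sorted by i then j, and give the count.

α = atan 0.6 = 30.96°;  2α = 61.93°
n_0 = (+0.8593, +0.5115)
n_1 = (-0.1552, +0.9879)
n_2 = (-0.9997, -0.0227)
n_3 = (-0.4225, -0.9064)
n_4 = (+0.7559, -0.6547)
  (0,1): δ = 111.83°  ·
  (0,2): δ = 29.46°  ✓
  (0,3): δ = 34.25°  ✓
  (0,4): δ = 108.34°  ·
  (1,2): δ = 97.63°  ·
  (1,3): δ = 33.92°  ✓
  (1,4): δ = 40.17°  ✓
  (2,3): δ = 116.29°  ·
  (2,4): δ = 42.20°  ✓
  (3,4): δ = 105.90°  ·
antipodal pairs: 5

count = 5; pairs: (0,2), (0,3), (1,3), (1,4), (2,4)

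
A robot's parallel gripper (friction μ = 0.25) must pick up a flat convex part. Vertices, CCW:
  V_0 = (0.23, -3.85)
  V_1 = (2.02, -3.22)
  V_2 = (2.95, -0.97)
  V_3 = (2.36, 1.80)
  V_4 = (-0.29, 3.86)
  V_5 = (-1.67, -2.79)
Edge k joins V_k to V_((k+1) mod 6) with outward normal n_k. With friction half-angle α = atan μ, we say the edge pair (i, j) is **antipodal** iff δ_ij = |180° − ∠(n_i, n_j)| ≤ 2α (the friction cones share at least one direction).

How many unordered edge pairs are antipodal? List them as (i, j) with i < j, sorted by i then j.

α = atan 0.25 = 14.04°;  2α = 28.07°
n_0 = (+0.3320, -0.9433)
n_1 = (+0.9242, -0.3820)
n_2 = (+0.9781, +0.2083)
n_3 = (+0.6137, +0.7895)
n_4 = (-0.9791, +0.2032)
n_5 = (-0.4872, -0.8733)
  (0,1): δ = 131.85°  ·
  (0,2): δ = 97.37°  ·
  (0,3): δ = 57.25°  ·
  (0,4): δ = 58.89°  ·
  (0,5): δ = 131.45°  ·
  (1,2): δ = 145.52°  ·
  (1,3): δ = 105.40°  ·
  (1,4): δ = 10.73°  ✓
  (1,5): δ = 83.30°  ·
  (2,3): δ = 139.88°  ·
  (2,4): δ = 23.75°  ✓
  (2,5): δ = 48.82°  ·
  (3,4): δ = 63.86°  ·
  (3,5): δ = 8.70°  ✓
  (4,5): δ = 107.43°  ·
antipodal pairs: 3

count = 3; pairs: (1,4), (2,4), (3,5)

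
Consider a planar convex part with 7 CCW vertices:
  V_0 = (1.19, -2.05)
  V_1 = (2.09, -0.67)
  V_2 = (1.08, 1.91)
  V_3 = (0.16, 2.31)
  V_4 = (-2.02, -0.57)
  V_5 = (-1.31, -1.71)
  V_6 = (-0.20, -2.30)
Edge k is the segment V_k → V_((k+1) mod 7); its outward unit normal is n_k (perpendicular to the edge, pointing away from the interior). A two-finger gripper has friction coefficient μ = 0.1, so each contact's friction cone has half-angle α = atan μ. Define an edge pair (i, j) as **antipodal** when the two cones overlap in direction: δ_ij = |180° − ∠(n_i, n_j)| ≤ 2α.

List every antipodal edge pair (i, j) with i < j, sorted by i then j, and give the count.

count = 3; pairs: (0,3), (1,4), (2,5)

α = atan 0.1 = 5.71°;  2α = 11.42°
n_0 = (+0.8376, -0.5463)
n_1 = (+0.9312, +0.3645)
n_2 = (+0.3987, +0.9171)
n_3 = (-0.7973, +0.6035)
n_4 = (-0.8488, -0.5287)
n_5 = (-0.4693, -0.8830)
n_6 = (+0.1770, -0.9842)
  (0,1): δ = 125.51°  ·
  (0,2): δ = 80.39°  ·
  (0,3): δ = 4.01°  ✓
  (0,4): δ = 65.03°  ·
  (0,5): δ = 95.12°  ·
  (0,6): δ = 133.31°  ·
  (1,2): δ = 134.88°  ·
  (1,3): δ = 58.50°  ·
  (1,4): δ = 10.54°  ✓
  (1,5): δ = 40.63°  ·
  (1,6): δ = 78.82°  ·
  (2,3): δ = 103.63°  ·
  (2,4): δ = 34.59°  ·
  (2,5): δ = 4.49°  ✓
  (2,6): δ = 33.69°  ·
  (3,4): δ = 110.96°  ·
  (3,5): δ = 80.87°  ·
  (3,6): δ = 42.68°  ·
  (4,5): δ = 149.91°  ·
  (4,6): δ = 111.72°  ·
  (5,6): δ = 141.81°  ·
antipodal pairs: 3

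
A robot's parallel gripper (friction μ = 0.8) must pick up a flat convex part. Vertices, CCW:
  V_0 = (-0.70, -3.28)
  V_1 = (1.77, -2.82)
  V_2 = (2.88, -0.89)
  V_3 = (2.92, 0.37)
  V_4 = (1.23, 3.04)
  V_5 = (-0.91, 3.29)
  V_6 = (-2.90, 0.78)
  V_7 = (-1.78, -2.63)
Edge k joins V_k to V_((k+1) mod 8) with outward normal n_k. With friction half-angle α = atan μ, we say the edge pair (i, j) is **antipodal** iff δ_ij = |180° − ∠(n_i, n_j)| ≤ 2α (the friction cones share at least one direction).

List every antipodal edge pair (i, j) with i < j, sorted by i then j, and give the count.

α = atan 0.8 = 38.66°;  2α = 77.32°
n_0 = (+0.1831, -0.9831)
n_1 = (+0.8669, -0.4986)
n_2 = (+0.9995, -0.0317)
n_3 = (+0.8450, +0.5348)
n_4 = (+0.1160, +0.9932)
n_5 = (-0.7836, +0.6213)
n_6 = (-0.9501, -0.3120)
n_7 = (-0.5157, -0.8568)
  (0,1): δ = 130.45°  ·
  (0,2): δ = 102.37°  ·
  (0,3): δ = 68.22°  ✓
  (0,4): δ = 17.21°  ✓
  (0,5): δ = 41.04°  ✓
  (0,6): δ = 97.63°  ·
  (0,7): δ = 138.41°  ·
  (1,2): δ = 151.91°  ·
  (1,3): δ = 117.76°  ·
  (1,4): δ = 66.76°  ✓
  (1,5): δ = 8.50°  ✓
  (1,6): δ = 48.09°  ✓
  (1,7): δ = 88.86°  ·
  (2,3): δ = 145.85°  ·
  (2,4): δ = 94.84°  ·
  (2,5): δ = 36.59°  ✓
  (2,6): δ = 20.00°  ✓
  (2,7): δ = 60.78°  ✓
  (3,4): δ = 129.00°  ·
  (3,5): δ = 70.74°  ✓
  (3,6): δ = 14.15°  ✓
  (3,7): δ = 26.63°  ✓
  (4,5): δ = 121.75°  ·
  (4,6): δ = 65.15°  ✓
  (4,7): δ = 24.38°  ✓
  (5,6): δ = 123.41°  ·
  (5,7): δ = 82.63°  ·
  (6,7): δ = 139.22°  ·
antipodal pairs: 14

count = 14; pairs: (0,3), (0,4), (0,5), (1,4), (1,5), (1,6), (2,5), (2,6), (2,7), (3,5), (3,6), (3,7), (4,6), (4,7)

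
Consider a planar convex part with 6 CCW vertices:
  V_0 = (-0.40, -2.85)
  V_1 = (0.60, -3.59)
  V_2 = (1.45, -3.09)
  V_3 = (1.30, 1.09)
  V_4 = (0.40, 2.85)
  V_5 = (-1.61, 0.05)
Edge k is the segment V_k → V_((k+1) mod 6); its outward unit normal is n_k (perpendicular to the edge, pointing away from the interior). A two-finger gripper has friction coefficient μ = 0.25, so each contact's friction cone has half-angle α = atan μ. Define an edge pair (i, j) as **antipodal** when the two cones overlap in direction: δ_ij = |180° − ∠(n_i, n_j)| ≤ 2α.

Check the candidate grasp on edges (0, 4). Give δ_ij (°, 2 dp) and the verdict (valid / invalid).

α = atan 0.25 = 14.04°;  2α = 28.07°
edge 0: e_0 = (+1.00, -0.74);  n_0 = (-0.5948, -0.8038)
edge 4: e_4 = (-2.01, -2.80);  n_4 = (-0.8124, +0.5832)
∠(n_0, n_4) = 89.17°
δ = |180° − 89.17°| = 90.83°
90.83° > 2α = 28.07°  →  invalid

δ = 90.83°, invalid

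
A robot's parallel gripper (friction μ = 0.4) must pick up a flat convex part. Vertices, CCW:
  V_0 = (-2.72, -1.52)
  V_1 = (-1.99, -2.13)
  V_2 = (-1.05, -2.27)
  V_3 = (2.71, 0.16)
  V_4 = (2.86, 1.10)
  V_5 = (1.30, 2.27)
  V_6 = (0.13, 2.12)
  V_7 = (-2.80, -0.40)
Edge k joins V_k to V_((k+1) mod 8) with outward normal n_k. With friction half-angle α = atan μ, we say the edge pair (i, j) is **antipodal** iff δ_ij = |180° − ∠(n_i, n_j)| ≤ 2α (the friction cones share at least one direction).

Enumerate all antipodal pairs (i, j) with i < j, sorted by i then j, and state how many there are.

count = 7; pairs: (0,4), (1,4), (1,5), (2,5), (2,6), (3,6), (3,7)

α = atan 0.4 = 21.80°;  2α = 43.60°
n_0 = (-0.6412, -0.7674)
n_1 = (-0.1473, -0.9891)
n_2 = (+0.5428, -0.8399)
n_3 = (+0.9875, -0.1576)
n_4 = (+0.6000, +0.8000)
n_5 = (-0.1272, +0.9919)
n_6 = (-0.6521, +0.7582)
n_7 = (-0.9975, -0.0712)
  (0,1): δ = 148.59°  ·
  (0,2): δ = 107.24°  ·
  (0,3): δ = 59.18°  ·
  (0,4): δ = 3.01°  ✓
  (0,5): δ = 47.19°  ·
  (0,6): δ = 80.58°  ·
  (0,7): δ = 133.97°  ·
  (1,2): δ = 138.66°  ·
  (1,3): δ = 90.60°  ·
  (1,4): δ = 28.40°  ✓
  (1,5): δ = 15.78°  ✓
  (1,6): δ = 49.17°  ·
  (1,7): δ = 102.56°  ·
  (2,3): δ = 131.94°  ·
  (2,4): δ = 69.74°  ·
  (2,5): δ = 25.57°  ✓
  (2,6): δ = 7.82°  ✓
  (2,7): δ = 61.21°  ·
  (3,4): δ = 117.80°  ·
  (3,5): δ = 73.63°  ·
  (3,6): δ = 40.24°  ✓
  (3,7): δ = 13.15°  ✓
  (4,5): δ = 135.82°  ·
  (4,6): δ = 102.43°  ·
  (4,7): δ = 49.04°  ·
  (5,6): δ = 146.61°  ·
  (5,7): δ = 93.22°  ·
  (6,7): δ = 126.61°  ·
antipodal pairs: 7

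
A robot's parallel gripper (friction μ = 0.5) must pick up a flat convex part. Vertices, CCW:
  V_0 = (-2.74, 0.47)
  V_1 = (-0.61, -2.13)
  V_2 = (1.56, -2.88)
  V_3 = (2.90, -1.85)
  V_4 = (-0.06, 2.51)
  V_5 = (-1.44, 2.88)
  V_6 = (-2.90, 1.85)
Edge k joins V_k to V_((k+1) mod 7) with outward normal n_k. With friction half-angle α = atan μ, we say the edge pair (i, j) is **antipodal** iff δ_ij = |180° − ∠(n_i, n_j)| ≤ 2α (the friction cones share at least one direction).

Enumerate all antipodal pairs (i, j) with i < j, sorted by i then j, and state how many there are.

count = 7; pairs: (0,3), (0,4), (1,3), (1,4), (2,4), (2,5), (3,6)

α = atan 0.5 = 26.57°;  2α = 53.13°
n_0 = (-0.7736, -0.6337)
n_1 = (-0.3267, -0.9451)
n_2 = (+0.6094, -0.7928)
n_3 = (+0.8273, +0.5617)
n_4 = (+0.2590, +0.9659)
n_5 = (-0.5765, +0.8171)
n_6 = (-0.9933, -0.1152)
  (0,1): δ = 148.39°  ·
  (0,2): δ = 91.78°  ·
  (0,3): δ = 5.15°  ✓
  (0,4): δ = 35.67°  ✓
  (0,5): δ = 85.88°  ·
  (0,6): δ = 147.29°  ·
  (1,2): δ = 123.39°  ·
  (1,3): δ = 36.76°  ✓
  (1,4): δ = 4.06°  ✓
  (1,5): δ = 54.27°  ·
  (1,6): δ = 115.68°  ·
  (2,3): δ = 93.38°  ·
  (2,4): δ = 52.56°  ✓
  (2,5): δ = 2.35°  ✓
  (2,6): δ = 59.07°  ·
  (3,4): δ = 139.18°  ·
  (3,5): δ = 88.97°  ·
  (3,6): δ = 27.56°  ✓
  (4,5): δ = 129.79°  ·
  (4,6): δ = 68.38°  ·
  (5,6): δ = 118.59°  ·
antipodal pairs: 7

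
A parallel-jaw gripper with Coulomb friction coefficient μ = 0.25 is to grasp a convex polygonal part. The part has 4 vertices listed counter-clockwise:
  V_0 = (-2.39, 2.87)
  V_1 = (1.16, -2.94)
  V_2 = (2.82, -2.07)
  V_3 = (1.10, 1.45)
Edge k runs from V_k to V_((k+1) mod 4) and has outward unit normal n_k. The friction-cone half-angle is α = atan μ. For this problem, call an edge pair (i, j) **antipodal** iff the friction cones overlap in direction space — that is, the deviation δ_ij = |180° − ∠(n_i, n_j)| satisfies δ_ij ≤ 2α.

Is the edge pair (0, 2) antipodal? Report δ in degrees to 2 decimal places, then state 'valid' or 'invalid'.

α = atan 0.25 = 14.04°;  2α = 28.07°
edge 0: e_0 = (+3.55, -5.81);  n_0 = (-0.8533, -0.5214)
edge 2: e_2 = (-1.72, +3.52);  n_2 = (+0.8985, +0.4390)
∠(n_0, n_2) = 174.62°
δ = |180° − 174.62°| = 5.38°
5.38° ≤ 2α = 28.07°  →  valid

δ = 5.38°, valid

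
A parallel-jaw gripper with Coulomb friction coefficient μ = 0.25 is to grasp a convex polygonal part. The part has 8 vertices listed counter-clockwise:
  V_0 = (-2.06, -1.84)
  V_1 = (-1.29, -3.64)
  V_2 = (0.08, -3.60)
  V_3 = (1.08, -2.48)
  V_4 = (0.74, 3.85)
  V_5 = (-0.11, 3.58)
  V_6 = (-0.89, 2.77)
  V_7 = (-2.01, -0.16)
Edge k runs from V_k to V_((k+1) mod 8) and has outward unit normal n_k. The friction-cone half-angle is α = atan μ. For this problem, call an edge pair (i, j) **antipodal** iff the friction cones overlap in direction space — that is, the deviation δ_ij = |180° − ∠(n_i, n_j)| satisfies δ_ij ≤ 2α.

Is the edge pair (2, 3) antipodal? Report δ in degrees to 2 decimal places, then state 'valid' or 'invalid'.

δ = 135.17°, invalid

α = atan 0.25 = 14.04°;  2α = 28.07°
edge 2: e_2 = (+1.00, +1.12);  n_2 = (+0.7459, -0.6660)
edge 3: e_3 = (-0.34, +6.33);  n_3 = (+0.9986, +0.0536)
∠(n_2, n_3) = 44.83°
δ = |180° − 44.83°| = 135.17°
135.17° > 2α = 28.07°  →  invalid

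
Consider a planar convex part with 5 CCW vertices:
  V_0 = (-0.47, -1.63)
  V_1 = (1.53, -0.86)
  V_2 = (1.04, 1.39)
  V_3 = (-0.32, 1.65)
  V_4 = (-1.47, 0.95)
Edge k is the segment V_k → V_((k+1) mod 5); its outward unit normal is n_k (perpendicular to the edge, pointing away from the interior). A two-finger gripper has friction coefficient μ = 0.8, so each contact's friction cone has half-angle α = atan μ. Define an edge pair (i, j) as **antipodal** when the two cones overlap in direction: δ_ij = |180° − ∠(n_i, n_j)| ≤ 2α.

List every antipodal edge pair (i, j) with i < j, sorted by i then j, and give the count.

α = atan 0.8 = 38.66°;  2α = 77.32°
n_0 = (+0.3593, -0.9332)
n_1 = (+0.9771, +0.2128)
n_2 = (+0.1878, +0.9822)
n_3 = (-0.5199, +0.8542)
n_4 = (-0.9324, -0.3614)
  (0,1): δ = 98.77°  ·
  (0,2): δ = 31.88°  ✓
  (0,3): δ = 10.27°  ✓
  (0,4): δ = 90.13°  ·
  (1,2): δ = 113.11°  ·
  (1,3): δ = 70.96°  ✓
  (1,4): δ = 8.90°  ✓
  (2,3): δ = 137.85°  ·
  (2,4): δ = 57.99°  ✓
  (3,4): δ = 100.14°  ·
antipodal pairs: 5

count = 5; pairs: (0,2), (0,3), (1,3), (1,4), (2,4)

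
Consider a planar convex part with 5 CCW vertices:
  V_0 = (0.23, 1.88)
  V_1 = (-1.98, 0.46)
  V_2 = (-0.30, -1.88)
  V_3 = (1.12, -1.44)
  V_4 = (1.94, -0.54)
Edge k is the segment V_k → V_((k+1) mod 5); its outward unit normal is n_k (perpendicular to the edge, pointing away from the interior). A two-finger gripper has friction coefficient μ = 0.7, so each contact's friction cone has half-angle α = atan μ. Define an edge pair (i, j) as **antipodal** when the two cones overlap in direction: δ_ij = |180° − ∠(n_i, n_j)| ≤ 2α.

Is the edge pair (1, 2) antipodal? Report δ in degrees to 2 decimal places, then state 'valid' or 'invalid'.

α = atan 0.7 = 34.99°;  2α = 69.98°
edge 1: e_1 = (+1.68, -2.34);  n_1 = (-0.8123, -0.5832)
edge 2: e_2 = (+1.42, +0.44);  n_2 = (+0.2960, -0.9552)
∠(n_1, n_2) = 71.54°
δ = |180° − 71.54°| = 108.46°
108.46° > 2α = 69.98°  →  invalid

δ = 108.46°, invalid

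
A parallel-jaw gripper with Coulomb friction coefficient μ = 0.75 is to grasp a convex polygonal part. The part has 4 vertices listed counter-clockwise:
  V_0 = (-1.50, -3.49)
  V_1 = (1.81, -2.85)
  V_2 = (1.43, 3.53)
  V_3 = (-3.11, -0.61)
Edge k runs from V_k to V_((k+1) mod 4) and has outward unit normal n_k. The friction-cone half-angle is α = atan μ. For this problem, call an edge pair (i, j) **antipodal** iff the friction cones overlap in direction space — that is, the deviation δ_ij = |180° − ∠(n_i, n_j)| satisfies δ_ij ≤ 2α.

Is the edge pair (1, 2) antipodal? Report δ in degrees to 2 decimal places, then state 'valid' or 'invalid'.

δ = 51.05°, valid

α = atan 0.75 = 36.87°;  2α = 73.74°
edge 1: e_1 = (-0.38, +6.38);  n_1 = (+0.9982, +0.0595)
edge 2: e_2 = (-4.54, -4.14);  n_2 = (-0.6738, +0.7389)
∠(n_1, n_2) = 128.95°
δ = |180° − 128.95°| = 51.05°
51.05° ≤ 2α = 73.74°  →  valid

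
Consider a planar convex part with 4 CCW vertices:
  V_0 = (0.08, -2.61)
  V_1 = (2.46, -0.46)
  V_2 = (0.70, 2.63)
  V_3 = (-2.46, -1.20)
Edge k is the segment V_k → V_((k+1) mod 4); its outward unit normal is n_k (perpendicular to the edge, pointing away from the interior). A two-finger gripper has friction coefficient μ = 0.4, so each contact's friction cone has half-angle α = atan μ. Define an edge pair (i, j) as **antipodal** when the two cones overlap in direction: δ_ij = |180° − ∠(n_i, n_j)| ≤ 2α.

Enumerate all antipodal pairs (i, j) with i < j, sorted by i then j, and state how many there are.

α = atan 0.4 = 21.80°;  2α = 43.60°
n_0 = (+0.6703, -0.7421)
n_1 = (+0.8689, +0.4949)
n_2 = (-0.7713, +0.6364)
n_3 = (-0.4854, -0.8743)
  (0,1): δ = 102.43°  ·
  (0,2): δ = 8.38°  ✓
  (0,3): δ = 108.87°  ·
  (1,2): δ = 69.19°  ·
  (1,3): δ = 31.30°  ✓
  (2,3): δ = 79.51°  ·
antipodal pairs: 2

count = 2; pairs: (0,2), (1,3)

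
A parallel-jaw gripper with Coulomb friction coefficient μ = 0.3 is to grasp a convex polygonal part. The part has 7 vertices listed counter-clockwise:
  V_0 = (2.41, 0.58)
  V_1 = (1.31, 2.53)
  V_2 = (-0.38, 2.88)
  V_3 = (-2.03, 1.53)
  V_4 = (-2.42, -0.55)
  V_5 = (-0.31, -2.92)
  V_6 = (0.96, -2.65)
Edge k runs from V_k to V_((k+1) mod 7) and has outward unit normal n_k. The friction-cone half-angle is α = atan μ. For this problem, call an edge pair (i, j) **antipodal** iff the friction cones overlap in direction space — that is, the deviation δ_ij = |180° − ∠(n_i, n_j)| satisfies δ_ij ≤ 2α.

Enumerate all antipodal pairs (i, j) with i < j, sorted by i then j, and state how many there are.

α = atan 0.3 = 16.70°;  2α = 33.40°
n_0 = (+0.8710, +0.4913)
n_1 = (+0.2028, +0.9792)
n_2 = (-0.6332, +0.7740)
n_3 = (-0.9829, +0.1843)
n_4 = (-0.7469, -0.6650)
n_5 = (+0.2080, -0.9781)
n_6 = (+0.9123, -0.4095)
  (0,1): δ = 131.13°  ·
  (0,2): δ = 80.14°  ·
  (0,3): δ = 40.05°  ·
  (0,4): δ = 12.25°  ✓
  (0,5): δ = 72.57°  ·
  (0,6): δ = 126.40°  ·
  (1,2): δ = 129.01°  ·
  (1,3): δ = 88.92°  ·
  (1,4): δ = 36.62°  ·
  (1,5): δ = 23.70°  ✓
  (1,6): δ = 77.52°  ·
  (2,3): δ = 139.91°  ·
  (2,4): δ = 87.61°  ·
  (2,5): δ = 27.29°  ✓
  (2,6): δ = 26.53°  ✓
  (3,4): δ = 127.70°  ·
  (3,5): δ = 67.38°  ·
  (3,6): δ = 13.56°  ✓
  (4,5): δ = 119.68°  ·
  (4,6): δ = 65.85°  ·
  (5,6): δ = 126.18°  ·
antipodal pairs: 5

count = 5; pairs: (0,4), (1,5), (2,5), (2,6), (3,6)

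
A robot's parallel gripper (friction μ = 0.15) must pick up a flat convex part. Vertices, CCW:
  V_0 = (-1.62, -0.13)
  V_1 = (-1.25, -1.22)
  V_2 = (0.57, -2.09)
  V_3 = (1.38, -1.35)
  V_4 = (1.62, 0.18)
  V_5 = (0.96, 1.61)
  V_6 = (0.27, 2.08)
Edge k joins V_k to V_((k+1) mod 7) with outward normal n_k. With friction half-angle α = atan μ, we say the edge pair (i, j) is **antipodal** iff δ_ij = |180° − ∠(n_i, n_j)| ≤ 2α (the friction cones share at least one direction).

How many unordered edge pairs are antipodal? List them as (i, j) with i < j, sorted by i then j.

α = atan 0.15 = 8.53°;  2α = 17.06°
n_0 = (-0.9469, -0.3214)
n_1 = (-0.4313, -0.9022)
n_2 = (+0.6745, -0.7383)
n_3 = (+0.9879, -0.1550)
n_4 = (+0.9080, +0.4191)
n_5 = (+0.5630, +0.8265)
n_6 = (-0.7600, +0.6499)
  (0,1): δ = 134.30°  ·
  (0,2): δ = 66.34°  ·
  (0,3): δ = 27.66°  ·
  (0,4): δ = 6.03°  ✓
  (0,5): δ = 36.99°  ·
  (0,6): δ = 120.71°  ·
  (1,2): δ = 112.04°  ·
  (1,3): δ = 73.37°  ·
  (1,4): δ = 39.68°  ·
  (1,5): δ = 8.71°  ✓
  (1,6): δ = 75.01°  ·
  (2,3): δ = 141.33°  ·
  (2,4): δ = 107.64°  ·
  (2,5): δ = 76.68°  ·
  (2,6): δ = 7.05°  ✓
  (3,4): δ = 146.31°  ·
  (3,5): δ = 115.35°  ·
  (3,6): δ = 31.62°  ·
  (4,5): δ = 149.04°  ·
  (4,6): δ = 65.31°  ·
  (5,6): δ = 96.28°  ·
antipodal pairs: 3

count = 3; pairs: (0,4), (1,5), (2,6)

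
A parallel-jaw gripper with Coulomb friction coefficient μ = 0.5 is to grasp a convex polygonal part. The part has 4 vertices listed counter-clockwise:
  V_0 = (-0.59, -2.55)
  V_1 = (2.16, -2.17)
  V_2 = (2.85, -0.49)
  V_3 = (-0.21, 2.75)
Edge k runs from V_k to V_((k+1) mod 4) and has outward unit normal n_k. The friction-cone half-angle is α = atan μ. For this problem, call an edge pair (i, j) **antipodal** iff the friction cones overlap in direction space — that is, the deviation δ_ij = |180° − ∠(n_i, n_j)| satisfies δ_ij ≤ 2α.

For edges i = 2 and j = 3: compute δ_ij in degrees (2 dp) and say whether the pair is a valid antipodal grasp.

α = atan 0.5 = 26.57°;  2α = 53.13°
edge 2: e_2 = (-3.06, +3.24);  n_2 = (+0.7270, +0.6866)
edge 3: e_3 = (-0.38, -5.30);  n_3 = (-0.9974, +0.0715)
∠(n_2, n_3) = 132.54°
δ = |180° − 132.54°| = 47.46°
47.46° ≤ 2α = 53.13°  →  valid

δ = 47.46°, valid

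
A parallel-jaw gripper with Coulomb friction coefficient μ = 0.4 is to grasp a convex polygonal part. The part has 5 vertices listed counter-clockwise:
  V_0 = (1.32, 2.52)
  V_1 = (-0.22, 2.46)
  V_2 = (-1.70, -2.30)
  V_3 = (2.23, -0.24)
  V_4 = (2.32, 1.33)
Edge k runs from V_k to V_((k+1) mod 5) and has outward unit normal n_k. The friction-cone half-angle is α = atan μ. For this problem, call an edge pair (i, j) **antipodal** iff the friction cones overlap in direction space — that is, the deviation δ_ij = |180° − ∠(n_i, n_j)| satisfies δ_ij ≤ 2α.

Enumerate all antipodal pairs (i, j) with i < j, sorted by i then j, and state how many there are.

count = 2; pairs: (0,2), (1,3)

α = atan 0.4 = 21.80°;  2α = 43.60°
n_0 = (-0.0389, +0.9992)
n_1 = (-0.9549, +0.2969)
n_2 = (+0.4643, -0.8857)
n_3 = (+0.9984, -0.0572)
n_4 = (+0.7656, +0.6433)
  (0,1): δ = 109.50°  ·
  (0,2): δ = 25.43°  ✓
  (0,3): δ = 84.49°  ·
  (0,4): δ = 127.81°  ·
  (1,2): δ = 45.07°  ·
  (1,3): δ = 13.99°  ✓
  (1,4): δ = 57.31°  ·
  (2,3): δ = 120.94°  ·
  (2,4): δ = 77.62°  ·
  (3,4): δ = 136.68°  ·
antipodal pairs: 2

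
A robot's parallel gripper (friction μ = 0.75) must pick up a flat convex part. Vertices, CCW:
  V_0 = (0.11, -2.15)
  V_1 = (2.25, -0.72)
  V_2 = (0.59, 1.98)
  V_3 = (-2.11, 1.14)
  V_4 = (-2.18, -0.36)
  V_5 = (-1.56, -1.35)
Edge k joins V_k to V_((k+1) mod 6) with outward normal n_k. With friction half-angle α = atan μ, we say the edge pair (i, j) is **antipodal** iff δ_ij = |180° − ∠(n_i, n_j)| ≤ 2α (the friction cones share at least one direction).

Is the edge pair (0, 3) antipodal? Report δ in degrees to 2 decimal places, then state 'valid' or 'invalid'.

α = atan 0.75 = 36.87°;  2α = 73.74°
edge 0: e_0 = (+2.14, +1.43);  n_0 = (+0.5556, -0.8315)
edge 3: e_3 = (-0.07, -1.50);  n_3 = (-0.9989, +0.0466)
∠(n_0, n_3) = 126.42°
δ = |180° − 126.42°| = 53.58°
53.58° ≤ 2α = 73.74°  →  valid

δ = 53.58°, valid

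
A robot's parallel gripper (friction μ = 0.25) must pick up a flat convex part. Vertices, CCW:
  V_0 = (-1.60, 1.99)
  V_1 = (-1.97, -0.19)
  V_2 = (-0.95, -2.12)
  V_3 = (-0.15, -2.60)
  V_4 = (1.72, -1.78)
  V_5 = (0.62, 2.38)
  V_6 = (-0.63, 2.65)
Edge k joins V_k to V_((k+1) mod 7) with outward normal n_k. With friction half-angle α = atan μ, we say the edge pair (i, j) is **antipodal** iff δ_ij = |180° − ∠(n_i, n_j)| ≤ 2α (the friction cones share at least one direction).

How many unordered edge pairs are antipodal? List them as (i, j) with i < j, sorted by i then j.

α = atan 0.25 = 14.04°;  2α = 28.07°
n_0 = (-0.9859, +0.1673)
n_1 = (-0.8841, -0.4673)
n_2 = (-0.5145, -0.8575)
n_3 = (+0.4016, -0.9158)
n_4 = (+0.9668, +0.2556)
n_5 = (+0.2111, +0.9775)
n_6 = (-0.5625, +0.8268)
  (0,1): δ = 142.51°  ·
  (0,2): δ = 111.33°  ·
  (0,3): δ = 56.69°  ·
  (0,4): δ = 24.44°  ✓
  (0,5): δ = 87.44°  ·
  (0,6): δ = 133.86°  ·
  (1,2): δ = 148.82°  ·
  (1,3): δ = 94.18°  ·
  (1,4): δ = 13.04°  ✓
  (1,5): δ = 49.96°  ·
  (1,6): δ = 96.38°  ·
  (2,3): δ = 125.36°  ·
  (2,4): δ = 44.22°  ·
  (2,5): δ = 18.78°  ✓
  (2,6): δ = 65.20°  ·
  (3,4): δ = 98.87°  ·
  (3,5): δ = 35.87°  ·
  (3,6): δ = 10.55°  ✓
  (4,5): δ = 117.00°  ·
  (4,6): δ = 70.58°  ·
  (5,6): δ = 133.58°  ·
antipodal pairs: 4

count = 4; pairs: (0,4), (1,4), (2,5), (3,6)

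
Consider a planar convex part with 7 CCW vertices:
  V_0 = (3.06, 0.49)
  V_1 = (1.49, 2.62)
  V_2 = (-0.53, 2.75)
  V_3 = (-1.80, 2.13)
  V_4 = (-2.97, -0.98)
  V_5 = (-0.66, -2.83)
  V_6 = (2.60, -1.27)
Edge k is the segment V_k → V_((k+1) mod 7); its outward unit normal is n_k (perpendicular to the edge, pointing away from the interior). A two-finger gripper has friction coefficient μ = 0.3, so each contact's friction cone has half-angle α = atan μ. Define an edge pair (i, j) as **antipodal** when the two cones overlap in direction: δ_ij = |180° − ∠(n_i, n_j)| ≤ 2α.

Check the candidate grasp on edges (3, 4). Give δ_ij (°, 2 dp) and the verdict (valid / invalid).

α = atan 0.3 = 16.70°;  2α = 33.40°
edge 3: e_3 = (-1.17, -3.11);  n_3 = (-0.9360, +0.3521)
edge 4: e_4 = (+2.31, -1.85);  n_4 = (-0.6251, -0.7805)
∠(n_3, n_4) = 71.93°
δ = |180° − 71.93°| = 108.07°
108.07° > 2α = 33.40°  →  invalid

δ = 108.07°, invalid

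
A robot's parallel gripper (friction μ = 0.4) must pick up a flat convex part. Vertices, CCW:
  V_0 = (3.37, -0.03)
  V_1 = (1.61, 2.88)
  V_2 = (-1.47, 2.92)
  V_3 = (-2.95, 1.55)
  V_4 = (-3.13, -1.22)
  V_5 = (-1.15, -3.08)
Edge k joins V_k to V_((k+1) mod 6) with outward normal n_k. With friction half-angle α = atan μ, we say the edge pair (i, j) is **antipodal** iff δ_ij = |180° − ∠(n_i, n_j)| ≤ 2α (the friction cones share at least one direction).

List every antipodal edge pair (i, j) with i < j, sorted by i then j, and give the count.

α = atan 0.4 = 21.80°;  2α = 43.60°
n_0 = (+0.8557, +0.5175)
n_1 = (+0.0130, +0.9999)
n_2 = (-0.6793, +0.7339)
n_3 = (-0.9979, +0.0648)
n_4 = (-0.6847, -0.7288)
n_5 = (+0.5593, -0.8289)
  (0,1): δ = 121.91°  ·
  (0,2): δ = 78.38°  ·
  (0,3): δ = 34.88°  ✓
  (0,4): δ = 15.62°  ✓
  (0,5): δ = 92.84°  ·
  (1,2): δ = 136.47°  ·
  (1,3): δ = 92.97°  ·
  (1,4): δ = 42.47°  ✓
  (1,5): δ = 34.75°  ✓
  (2,3): δ = 136.51°  ·
  (2,4): δ = 86.00°  ·
  (2,5): δ = 8.78°  ✓
  (3,4): δ = 129.49°  ·
  (3,5): δ = 52.27°  ·
  (4,5): δ = 102.78°  ·
antipodal pairs: 5

count = 5; pairs: (0,3), (0,4), (1,4), (1,5), (2,5)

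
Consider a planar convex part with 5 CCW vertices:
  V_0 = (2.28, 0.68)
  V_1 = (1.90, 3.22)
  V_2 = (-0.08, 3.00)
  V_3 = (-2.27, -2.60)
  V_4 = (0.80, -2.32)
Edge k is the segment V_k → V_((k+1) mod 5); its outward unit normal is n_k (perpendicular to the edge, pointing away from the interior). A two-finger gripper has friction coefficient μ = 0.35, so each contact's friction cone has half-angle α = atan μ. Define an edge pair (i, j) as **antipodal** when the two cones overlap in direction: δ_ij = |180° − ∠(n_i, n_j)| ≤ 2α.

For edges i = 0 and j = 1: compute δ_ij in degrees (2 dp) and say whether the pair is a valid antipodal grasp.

δ = 92.17°, invalid

α = atan 0.35 = 19.29°;  2α = 38.58°
edge 0: e_0 = (-0.38, +2.54);  n_0 = (+0.9890, +0.1480)
edge 1: e_1 = (-1.98, -0.22);  n_1 = (-0.1104, +0.9939)
∠(n_0, n_1) = 87.83°
δ = |180° − 87.83°| = 92.17°
92.17° > 2α = 38.58°  →  invalid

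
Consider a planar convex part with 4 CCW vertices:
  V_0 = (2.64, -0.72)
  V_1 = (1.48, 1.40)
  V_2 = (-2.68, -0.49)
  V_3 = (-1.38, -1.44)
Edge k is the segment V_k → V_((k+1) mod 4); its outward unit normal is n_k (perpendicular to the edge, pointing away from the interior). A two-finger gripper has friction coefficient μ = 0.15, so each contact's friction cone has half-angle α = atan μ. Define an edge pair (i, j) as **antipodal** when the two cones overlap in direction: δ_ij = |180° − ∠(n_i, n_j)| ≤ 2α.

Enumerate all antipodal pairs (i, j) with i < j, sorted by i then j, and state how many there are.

α = atan 0.15 = 8.53°;  2α = 17.06°
n_0 = (+0.8773, +0.4800)
n_1 = (-0.4136, +0.9104)
n_2 = (-0.5900, -0.8074)
n_3 = (+0.1763, -0.9843)
  (0,1): δ = 94.25°  ·
  (0,2): δ = 25.16°  ·
  (0,3): δ = 71.47°  ·
  (1,2): δ = 60.59°  ·
  (1,3): δ = 14.28°  ✓
  (2,3): δ = 133.69°  ·
antipodal pairs: 1

count = 1; pairs: (1,3)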